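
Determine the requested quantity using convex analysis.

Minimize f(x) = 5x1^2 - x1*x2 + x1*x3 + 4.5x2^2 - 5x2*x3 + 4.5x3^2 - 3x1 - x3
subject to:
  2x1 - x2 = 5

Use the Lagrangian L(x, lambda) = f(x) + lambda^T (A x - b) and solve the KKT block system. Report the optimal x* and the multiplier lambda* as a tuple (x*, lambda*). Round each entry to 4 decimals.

Form the Lagrangian:
  L(x, lambda) = (1/2) x^T Q x + c^T x + lambda^T (A x - b)
Stationarity (grad_x L = 0): Q x + c + A^T lambda = 0.
Primal feasibility: A x = b.

This gives the KKT block system:
  [ Q   A^T ] [ x     ]   [-c ]
  [ A    0  ] [ lambda ] = [ b ]

Solving the linear system:
  x*      = (1.9394, -1.1212, -0.7273)
  lambda* = (-8.3939)
  f(x*)   = 18.4394

x* = (1.9394, -1.1212, -0.7273), lambda* = (-8.3939)


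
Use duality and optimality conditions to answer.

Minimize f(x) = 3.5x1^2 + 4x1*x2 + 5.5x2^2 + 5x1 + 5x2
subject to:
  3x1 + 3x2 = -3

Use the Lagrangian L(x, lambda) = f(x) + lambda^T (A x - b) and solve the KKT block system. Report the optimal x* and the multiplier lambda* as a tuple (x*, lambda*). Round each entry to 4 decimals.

Form the Lagrangian:
  L(x, lambda) = (1/2) x^T Q x + c^T x + lambda^T (A x - b)
Stationarity (grad_x L = 0): Q x + c + A^T lambda = 0.
Primal feasibility: A x = b.

This gives the KKT block system:
  [ Q   A^T ] [ x     ]   [-c ]
  [ A    0  ] [ lambda ] = [ b ]

Solving the linear system:
  x*      = (-0.7, -0.3)
  lambda* = (0.3667)
  f(x*)   = -1.95

x* = (-0.7, -0.3), lambda* = (0.3667)


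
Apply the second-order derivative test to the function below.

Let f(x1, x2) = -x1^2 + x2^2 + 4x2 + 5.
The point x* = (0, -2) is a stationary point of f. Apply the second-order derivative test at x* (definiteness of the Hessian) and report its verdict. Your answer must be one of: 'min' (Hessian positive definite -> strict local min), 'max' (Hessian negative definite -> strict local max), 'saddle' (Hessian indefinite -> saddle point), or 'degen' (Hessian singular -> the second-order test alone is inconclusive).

Compute the Hessian H = grad^2 f:
  H = [[-2, 0], [0, 2]]
Verify stationarity: grad f(x*) = H x* + g = (0, 0).
Eigenvalues of H: -2, 2.
Eigenvalues have mixed signs, so H is indefinite -> x* is a saddle point.

saddle


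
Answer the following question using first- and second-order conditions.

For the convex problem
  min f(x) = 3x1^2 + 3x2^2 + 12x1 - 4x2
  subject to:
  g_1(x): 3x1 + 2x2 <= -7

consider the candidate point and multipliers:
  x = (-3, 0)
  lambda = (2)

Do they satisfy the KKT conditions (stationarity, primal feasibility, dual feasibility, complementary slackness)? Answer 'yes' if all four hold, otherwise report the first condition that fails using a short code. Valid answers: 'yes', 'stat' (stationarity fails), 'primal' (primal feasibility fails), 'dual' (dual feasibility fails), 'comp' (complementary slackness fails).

Gradient of f: grad f(x) = Q x + c = (-6, -4)
Constraint values g_i(x) = a_i^T x - b_i:
  g_1((-3, 0)) = -2
Stationarity residual: grad f(x) + sum_i lambda_i a_i = (0, 0)
  -> stationarity OK
Primal feasibility (all g_i <= 0): OK
Dual feasibility (all lambda_i >= 0): OK
Complementary slackness (lambda_i * g_i(x) = 0 for all i): FAILS

Verdict: the first failing condition is complementary_slackness -> comp.

comp


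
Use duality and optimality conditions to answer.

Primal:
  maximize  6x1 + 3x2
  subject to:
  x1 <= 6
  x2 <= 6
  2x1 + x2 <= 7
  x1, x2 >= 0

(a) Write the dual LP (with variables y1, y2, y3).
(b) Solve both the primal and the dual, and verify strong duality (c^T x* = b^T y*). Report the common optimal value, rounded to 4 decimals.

The standard primal-dual pair for 'max c^T x s.t. A x <= b, x >= 0' is:
  Dual:  min b^T y  s.t.  A^T y >= c,  y >= 0.

So the dual LP is:
  minimize  6y1 + 6y2 + 7y3
  subject to:
    y1 + 2y3 >= 6
    y2 + y3 >= 3
    y1, y2, y3 >= 0

Solving the primal: x* = (3.5, 0).
  primal value c^T x* = 21.
Solving the dual: y* = (0, 0, 3).
  dual value b^T y* = 21.
Strong duality: c^T x* = b^T y*. Confirmed.

21


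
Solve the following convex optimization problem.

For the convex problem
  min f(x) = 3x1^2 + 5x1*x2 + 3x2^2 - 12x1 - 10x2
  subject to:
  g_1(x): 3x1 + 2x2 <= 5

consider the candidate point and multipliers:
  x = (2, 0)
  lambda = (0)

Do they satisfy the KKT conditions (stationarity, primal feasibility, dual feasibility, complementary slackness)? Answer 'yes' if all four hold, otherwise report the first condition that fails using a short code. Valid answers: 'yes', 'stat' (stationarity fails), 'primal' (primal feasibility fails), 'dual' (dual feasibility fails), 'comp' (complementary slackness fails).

Gradient of f: grad f(x) = Q x + c = (0, 0)
Constraint values g_i(x) = a_i^T x - b_i:
  g_1((2, 0)) = 1
Stationarity residual: grad f(x) + sum_i lambda_i a_i = (0, 0)
  -> stationarity OK
Primal feasibility (all g_i <= 0): FAILS
Dual feasibility (all lambda_i >= 0): OK
Complementary slackness (lambda_i * g_i(x) = 0 for all i): OK

Verdict: the first failing condition is primal_feasibility -> primal.

primal


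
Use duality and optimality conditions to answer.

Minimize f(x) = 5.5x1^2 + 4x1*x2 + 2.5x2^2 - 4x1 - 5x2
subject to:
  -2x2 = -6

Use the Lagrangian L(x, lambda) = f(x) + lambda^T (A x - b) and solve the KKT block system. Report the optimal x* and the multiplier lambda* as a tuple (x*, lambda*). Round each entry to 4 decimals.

Form the Lagrangian:
  L(x, lambda) = (1/2) x^T Q x + c^T x + lambda^T (A x - b)
Stationarity (grad_x L = 0): Q x + c + A^T lambda = 0.
Primal feasibility: A x = b.

This gives the KKT block system:
  [ Q   A^T ] [ x     ]   [-c ]
  [ A    0  ] [ lambda ] = [ b ]

Solving the linear system:
  x*      = (-0.7273, 3)
  lambda* = (3.5455)
  f(x*)   = 4.5909

x* = (-0.7273, 3), lambda* = (3.5455)


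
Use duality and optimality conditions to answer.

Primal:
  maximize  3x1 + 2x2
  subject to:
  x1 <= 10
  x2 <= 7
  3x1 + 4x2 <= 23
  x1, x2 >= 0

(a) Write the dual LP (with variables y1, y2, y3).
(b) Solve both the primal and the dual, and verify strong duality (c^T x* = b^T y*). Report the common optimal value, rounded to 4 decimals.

The standard primal-dual pair for 'max c^T x s.t. A x <= b, x >= 0' is:
  Dual:  min b^T y  s.t.  A^T y >= c,  y >= 0.

So the dual LP is:
  minimize  10y1 + 7y2 + 23y3
  subject to:
    y1 + 3y3 >= 3
    y2 + 4y3 >= 2
    y1, y2, y3 >= 0

Solving the primal: x* = (7.6667, 0).
  primal value c^T x* = 23.
Solving the dual: y* = (0, 0, 1).
  dual value b^T y* = 23.
Strong duality: c^T x* = b^T y*. Confirmed.

23


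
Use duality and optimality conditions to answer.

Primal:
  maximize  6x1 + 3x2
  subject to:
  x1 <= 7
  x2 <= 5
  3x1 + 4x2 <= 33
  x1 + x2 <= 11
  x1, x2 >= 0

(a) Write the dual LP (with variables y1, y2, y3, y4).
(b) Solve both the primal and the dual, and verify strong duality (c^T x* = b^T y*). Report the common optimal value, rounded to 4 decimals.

The standard primal-dual pair for 'max c^T x s.t. A x <= b, x >= 0' is:
  Dual:  min b^T y  s.t.  A^T y >= c,  y >= 0.

So the dual LP is:
  minimize  7y1 + 5y2 + 33y3 + 11y4
  subject to:
    y1 + 3y3 + y4 >= 6
    y2 + 4y3 + y4 >= 3
    y1, y2, y3, y4 >= 0

Solving the primal: x* = (7, 3).
  primal value c^T x* = 51.
Solving the dual: y* = (3.75, 0, 0.75, 0).
  dual value b^T y* = 51.
Strong duality: c^T x* = b^T y*. Confirmed.

51


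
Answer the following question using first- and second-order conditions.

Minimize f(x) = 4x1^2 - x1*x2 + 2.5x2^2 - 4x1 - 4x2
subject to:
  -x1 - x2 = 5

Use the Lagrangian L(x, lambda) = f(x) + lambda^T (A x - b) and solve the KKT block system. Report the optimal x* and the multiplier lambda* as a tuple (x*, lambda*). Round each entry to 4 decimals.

Form the Lagrangian:
  L(x, lambda) = (1/2) x^T Q x + c^T x + lambda^T (A x - b)
Stationarity (grad_x L = 0): Q x + c + A^T lambda = 0.
Primal feasibility: A x = b.

This gives the KKT block system:
  [ Q   A^T ] [ x     ]   [-c ]
  [ A    0  ] [ lambda ] = [ b ]

Solving the linear system:
  x*      = (-2, -3)
  lambda* = (-17)
  f(x*)   = 52.5

x* = (-2, -3), lambda* = (-17)


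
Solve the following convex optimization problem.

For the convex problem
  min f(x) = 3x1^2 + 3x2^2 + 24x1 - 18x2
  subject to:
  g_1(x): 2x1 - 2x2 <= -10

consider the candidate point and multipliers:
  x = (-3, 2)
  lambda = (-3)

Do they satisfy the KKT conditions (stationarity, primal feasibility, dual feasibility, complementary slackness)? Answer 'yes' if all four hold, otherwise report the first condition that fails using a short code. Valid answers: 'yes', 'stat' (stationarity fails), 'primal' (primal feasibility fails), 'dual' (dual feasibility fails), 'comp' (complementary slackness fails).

Gradient of f: grad f(x) = Q x + c = (6, -6)
Constraint values g_i(x) = a_i^T x - b_i:
  g_1((-3, 2)) = 0
Stationarity residual: grad f(x) + sum_i lambda_i a_i = (0, 0)
  -> stationarity OK
Primal feasibility (all g_i <= 0): OK
Dual feasibility (all lambda_i >= 0): FAILS
Complementary slackness (lambda_i * g_i(x) = 0 for all i): OK

Verdict: the first failing condition is dual_feasibility -> dual.

dual


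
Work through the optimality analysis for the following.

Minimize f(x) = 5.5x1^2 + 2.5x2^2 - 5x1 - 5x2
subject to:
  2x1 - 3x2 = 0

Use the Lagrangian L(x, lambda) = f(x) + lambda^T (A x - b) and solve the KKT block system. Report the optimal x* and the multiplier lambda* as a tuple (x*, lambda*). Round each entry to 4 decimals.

Form the Lagrangian:
  L(x, lambda) = (1/2) x^T Q x + c^T x + lambda^T (A x - b)
Stationarity (grad_x L = 0): Q x + c + A^T lambda = 0.
Primal feasibility: A x = b.

This gives the KKT block system:
  [ Q   A^T ] [ x     ]   [-c ]
  [ A    0  ] [ lambda ] = [ b ]

Solving the linear system:
  x*      = (0.6303, 0.4202)
  lambda* = (-0.9664)
  f(x*)   = -2.6261

x* = (0.6303, 0.4202), lambda* = (-0.9664)


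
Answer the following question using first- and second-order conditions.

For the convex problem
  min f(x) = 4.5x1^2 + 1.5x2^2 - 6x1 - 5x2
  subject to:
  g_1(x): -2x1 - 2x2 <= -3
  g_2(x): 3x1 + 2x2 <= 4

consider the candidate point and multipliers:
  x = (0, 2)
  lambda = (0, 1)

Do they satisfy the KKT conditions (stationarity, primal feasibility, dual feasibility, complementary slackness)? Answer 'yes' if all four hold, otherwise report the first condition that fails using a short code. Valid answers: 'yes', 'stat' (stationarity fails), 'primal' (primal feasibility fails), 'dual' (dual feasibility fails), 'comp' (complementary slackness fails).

Gradient of f: grad f(x) = Q x + c = (-6, 1)
Constraint values g_i(x) = a_i^T x - b_i:
  g_1((0, 2)) = -1
  g_2((0, 2)) = 0
Stationarity residual: grad f(x) + sum_i lambda_i a_i = (-3, 3)
  -> stationarity FAILS
Primal feasibility (all g_i <= 0): OK
Dual feasibility (all lambda_i >= 0): OK
Complementary slackness (lambda_i * g_i(x) = 0 for all i): OK

Verdict: the first failing condition is stationarity -> stat.

stat


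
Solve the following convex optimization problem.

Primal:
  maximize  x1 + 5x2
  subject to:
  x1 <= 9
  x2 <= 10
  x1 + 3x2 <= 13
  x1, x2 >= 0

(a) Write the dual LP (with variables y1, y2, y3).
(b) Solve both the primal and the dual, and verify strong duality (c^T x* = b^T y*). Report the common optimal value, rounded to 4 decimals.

The standard primal-dual pair for 'max c^T x s.t. A x <= b, x >= 0' is:
  Dual:  min b^T y  s.t.  A^T y >= c,  y >= 0.

So the dual LP is:
  minimize  9y1 + 10y2 + 13y3
  subject to:
    y1 + y3 >= 1
    y2 + 3y3 >= 5
    y1, y2, y3 >= 0

Solving the primal: x* = (0, 4.3333).
  primal value c^T x* = 21.6667.
Solving the dual: y* = (0, 0, 1.6667).
  dual value b^T y* = 21.6667.
Strong duality: c^T x* = b^T y*. Confirmed.

21.6667


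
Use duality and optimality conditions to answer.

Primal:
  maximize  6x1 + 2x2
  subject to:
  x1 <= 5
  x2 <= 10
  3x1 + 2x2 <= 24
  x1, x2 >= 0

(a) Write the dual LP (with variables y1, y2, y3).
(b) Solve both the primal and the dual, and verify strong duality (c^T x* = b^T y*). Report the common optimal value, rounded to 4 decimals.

The standard primal-dual pair for 'max c^T x s.t. A x <= b, x >= 0' is:
  Dual:  min b^T y  s.t.  A^T y >= c,  y >= 0.

So the dual LP is:
  minimize  5y1 + 10y2 + 24y3
  subject to:
    y1 + 3y3 >= 6
    y2 + 2y3 >= 2
    y1, y2, y3 >= 0

Solving the primal: x* = (5, 4.5).
  primal value c^T x* = 39.
Solving the dual: y* = (3, 0, 1).
  dual value b^T y* = 39.
Strong duality: c^T x* = b^T y*. Confirmed.

39


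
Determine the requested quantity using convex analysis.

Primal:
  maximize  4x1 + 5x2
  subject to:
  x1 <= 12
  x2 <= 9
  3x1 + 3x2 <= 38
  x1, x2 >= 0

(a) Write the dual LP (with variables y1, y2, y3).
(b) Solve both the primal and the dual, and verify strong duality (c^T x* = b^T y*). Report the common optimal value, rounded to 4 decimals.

The standard primal-dual pair for 'max c^T x s.t. A x <= b, x >= 0' is:
  Dual:  min b^T y  s.t.  A^T y >= c,  y >= 0.

So the dual LP is:
  minimize  12y1 + 9y2 + 38y3
  subject to:
    y1 + 3y3 >= 4
    y2 + 3y3 >= 5
    y1, y2, y3 >= 0

Solving the primal: x* = (3.6667, 9).
  primal value c^T x* = 59.6667.
Solving the dual: y* = (0, 1, 1.3333).
  dual value b^T y* = 59.6667.
Strong duality: c^T x* = b^T y*. Confirmed.

59.6667


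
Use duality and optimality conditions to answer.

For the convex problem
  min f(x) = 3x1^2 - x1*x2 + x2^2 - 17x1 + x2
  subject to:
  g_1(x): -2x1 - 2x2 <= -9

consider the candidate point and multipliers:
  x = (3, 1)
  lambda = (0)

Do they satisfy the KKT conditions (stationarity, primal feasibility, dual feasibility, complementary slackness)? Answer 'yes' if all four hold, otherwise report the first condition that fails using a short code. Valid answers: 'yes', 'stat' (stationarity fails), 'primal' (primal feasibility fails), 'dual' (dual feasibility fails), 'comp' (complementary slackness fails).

Gradient of f: grad f(x) = Q x + c = (0, 0)
Constraint values g_i(x) = a_i^T x - b_i:
  g_1((3, 1)) = 1
Stationarity residual: grad f(x) + sum_i lambda_i a_i = (0, 0)
  -> stationarity OK
Primal feasibility (all g_i <= 0): FAILS
Dual feasibility (all lambda_i >= 0): OK
Complementary slackness (lambda_i * g_i(x) = 0 for all i): OK

Verdict: the first failing condition is primal_feasibility -> primal.

primal


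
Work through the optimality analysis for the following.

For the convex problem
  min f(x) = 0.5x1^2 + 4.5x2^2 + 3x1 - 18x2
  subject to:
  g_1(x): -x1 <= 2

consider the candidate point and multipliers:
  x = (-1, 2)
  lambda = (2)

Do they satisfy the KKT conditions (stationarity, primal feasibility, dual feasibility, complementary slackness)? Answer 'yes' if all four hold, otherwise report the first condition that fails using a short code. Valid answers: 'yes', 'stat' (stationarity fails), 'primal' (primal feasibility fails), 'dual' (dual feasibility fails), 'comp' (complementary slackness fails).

Gradient of f: grad f(x) = Q x + c = (2, 0)
Constraint values g_i(x) = a_i^T x - b_i:
  g_1((-1, 2)) = -1
Stationarity residual: grad f(x) + sum_i lambda_i a_i = (0, 0)
  -> stationarity OK
Primal feasibility (all g_i <= 0): OK
Dual feasibility (all lambda_i >= 0): OK
Complementary slackness (lambda_i * g_i(x) = 0 for all i): FAILS

Verdict: the first failing condition is complementary_slackness -> comp.

comp


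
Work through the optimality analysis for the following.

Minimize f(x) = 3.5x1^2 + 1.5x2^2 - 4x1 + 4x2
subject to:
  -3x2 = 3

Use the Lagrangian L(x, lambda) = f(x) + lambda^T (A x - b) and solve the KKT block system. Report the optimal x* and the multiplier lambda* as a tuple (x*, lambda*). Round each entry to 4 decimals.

Form the Lagrangian:
  L(x, lambda) = (1/2) x^T Q x + c^T x + lambda^T (A x - b)
Stationarity (grad_x L = 0): Q x + c + A^T lambda = 0.
Primal feasibility: A x = b.

This gives the KKT block system:
  [ Q   A^T ] [ x     ]   [-c ]
  [ A    0  ] [ lambda ] = [ b ]

Solving the linear system:
  x*      = (0.5714, -1)
  lambda* = (0.3333)
  f(x*)   = -3.6429

x* = (0.5714, -1), lambda* = (0.3333)


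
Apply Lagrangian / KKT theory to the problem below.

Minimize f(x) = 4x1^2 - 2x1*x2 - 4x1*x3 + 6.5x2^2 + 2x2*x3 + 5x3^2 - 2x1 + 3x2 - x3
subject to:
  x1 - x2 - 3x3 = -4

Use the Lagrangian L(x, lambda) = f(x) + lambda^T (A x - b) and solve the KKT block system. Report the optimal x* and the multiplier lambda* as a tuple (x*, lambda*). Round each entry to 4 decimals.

Form the Lagrangian:
  L(x, lambda) = (1/2) x^T Q x + c^T x + lambda^T (A x - b)
Stationarity (grad_x L = 0): Q x + c + A^T lambda = 0.
Primal feasibility: A x = b.

This gives the KKT block system:
  [ Q   A^T ] [ x     ]   [-c ]
  [ A    0  ] [ lambda ] = [ b ]

Solving the linear system:
  x*      = (0.4863, -0.0795, 1.5219)
  lambda* = (4.0384)
  f(x*)   = 6.7103

x* = (0.4863, -0.0795, 1.5219), lambda* = (4.0384)


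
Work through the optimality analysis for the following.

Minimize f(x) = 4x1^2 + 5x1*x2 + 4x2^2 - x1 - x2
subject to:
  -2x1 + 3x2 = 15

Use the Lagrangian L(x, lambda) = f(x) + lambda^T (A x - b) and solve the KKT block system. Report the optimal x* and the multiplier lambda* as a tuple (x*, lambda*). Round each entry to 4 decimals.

Form the Lagrangian:
  L(x, lambda) = (1/2) x^T Q x + c^T x + lambda^T (A x - b)
Stationarity (grad_x L = 0): Q x + c + A^T lambda = 0.
Primal feasibility: A x = b.

This gives the KKT block system:
  [ Q   A^T ] [ x     ]   [-c ]
  [ A    0  ] [ lambda ] = [ b ]

Solving the linear system:
  x*      = (-2.7439, 3.1707)
  lambda* = (-3.5488)
  f(x*)   = 26.4024

x* = (-2.7439, 3.1707), lambda* = (-3.5488)


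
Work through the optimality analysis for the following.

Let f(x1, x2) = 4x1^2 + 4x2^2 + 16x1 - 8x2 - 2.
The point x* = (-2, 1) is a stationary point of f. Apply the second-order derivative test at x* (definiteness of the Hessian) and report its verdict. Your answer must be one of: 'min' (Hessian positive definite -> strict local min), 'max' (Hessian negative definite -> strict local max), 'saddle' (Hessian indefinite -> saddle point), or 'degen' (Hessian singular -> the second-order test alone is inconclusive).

Compute the Hessian H = grad^2 f:
  H = [[8, 0], [0, 8]]
Verify stationarity: grad f(x*) = H x* + g = (0, 0).
Eigenvalues of H: 8, 8.
Both eigenvalues > 0, so H is positive definite -> x* is a strict local min.

min


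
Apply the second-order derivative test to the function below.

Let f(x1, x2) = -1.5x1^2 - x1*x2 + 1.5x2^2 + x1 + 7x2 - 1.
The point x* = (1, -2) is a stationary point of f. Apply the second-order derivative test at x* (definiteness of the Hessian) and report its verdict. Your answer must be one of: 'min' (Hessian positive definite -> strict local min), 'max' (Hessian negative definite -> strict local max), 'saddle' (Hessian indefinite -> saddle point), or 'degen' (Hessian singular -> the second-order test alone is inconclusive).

Compute the Hessian H = grad^2 f:
  H = [[-3, -1], [-1, 3]]
Verify stationarity: grad f(x*) = H x* + g = (0, 0).
Eigenvalues of H: -3.1623, 3.1623.
Eigenvalues have mixed signs, so H is indefinite -> x* is a saddle point.

saddle


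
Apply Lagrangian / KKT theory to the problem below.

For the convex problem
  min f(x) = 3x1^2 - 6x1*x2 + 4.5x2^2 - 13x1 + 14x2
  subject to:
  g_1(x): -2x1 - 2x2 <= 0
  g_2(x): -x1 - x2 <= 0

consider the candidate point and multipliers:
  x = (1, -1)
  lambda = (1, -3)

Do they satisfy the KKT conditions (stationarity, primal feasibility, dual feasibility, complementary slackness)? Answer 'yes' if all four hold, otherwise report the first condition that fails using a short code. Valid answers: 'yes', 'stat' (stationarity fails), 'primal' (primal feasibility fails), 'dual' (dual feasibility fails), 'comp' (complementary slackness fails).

Gradient of f: grad f(x) = Q x + c = (-1, -1)
Constraint values g_i(x) = a_i^T x - b_i:
  g_1((1, -1)) = 0
  g_2((1, -1)) = 0
Stationarity residual: grad f(x) + sum_i lambda_i a_i = (0, 0)
  -> stationarity OK
Primal feasibility (all g_i <= 0): OK
Dual feasibility (all lambda_i >= 0): FAILS
Complementary slackness (lambda_i * g_i(x) = 0 for all i): OK

Verdict: the first failing condition is dual_feasibility -> dual.

dual


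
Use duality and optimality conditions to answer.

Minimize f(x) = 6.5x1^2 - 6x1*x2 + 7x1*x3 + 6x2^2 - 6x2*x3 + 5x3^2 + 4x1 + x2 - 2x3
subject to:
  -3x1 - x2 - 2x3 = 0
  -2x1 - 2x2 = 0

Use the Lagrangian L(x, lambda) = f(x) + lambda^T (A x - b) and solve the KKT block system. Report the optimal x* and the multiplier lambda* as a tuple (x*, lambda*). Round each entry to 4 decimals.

Form the Lagrangian:
  L(x, lambda) = (1/2) x^T Q x + c^T x + lambda^T (A x - b)
Stationarity (grad_x L = 0): Q x + c + A^T lambda = 0.
Primal feasibility: A x = b.

This gives the KKT block system:
  [ Q   A^T ] [ x     ]   [-c ]
  [ A    0  ] [ lambda ] = [ b ]

Solving the linear system:
  x*      = (-0.2381, 0.2381, 0.2381)
  lambda* = (-1.3571, 2.6071)
  f(x*)   = -0.5952

x* = (-0.2381, 0.2381, 0.2381), lambda* = (-1.3571, 2.6071)


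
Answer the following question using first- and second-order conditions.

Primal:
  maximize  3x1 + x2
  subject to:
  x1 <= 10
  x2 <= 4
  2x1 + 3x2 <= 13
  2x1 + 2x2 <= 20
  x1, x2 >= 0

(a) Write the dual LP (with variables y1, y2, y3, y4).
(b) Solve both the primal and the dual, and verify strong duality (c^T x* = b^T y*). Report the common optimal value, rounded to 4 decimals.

The standard primal-dual pair for 'max c^T x s.t. A x <= b, x >= 0' is:
  Dual:  min b^T y  s.t.  A^T y >= c,  y >= 0.

So the dual LP is:
  minimize  10y1 + 4y2 + 13y3 + 20y4
  subject to:
    y1 + 2y3 + 2y4 >= 3
    y2 + 3y3 + 2y4 >= 1
    y1, y2, y3, y4 >= 0

Solving the primal: x* = (6.5, 0).
  primal value c^T x* = 19.5.
Solving the dual: y* = (0, 0, 1.5, 0).
  dual value b^T y* = 19.5.
Strong duality: c^T x* = b^T y*. Confirmed.

19.5


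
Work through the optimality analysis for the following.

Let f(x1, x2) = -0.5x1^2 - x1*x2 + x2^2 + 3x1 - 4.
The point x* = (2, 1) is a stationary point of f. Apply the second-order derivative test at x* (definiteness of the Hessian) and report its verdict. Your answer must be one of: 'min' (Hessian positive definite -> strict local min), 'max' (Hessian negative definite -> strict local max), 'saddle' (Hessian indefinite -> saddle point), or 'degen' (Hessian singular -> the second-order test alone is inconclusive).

Compute the Hessian H = grad^2 f:
  H = [[-1, -1], [-1, 2]]
Verify stationarity: grad f(x*) = H x* + g = (0, 0).
Eigenvalues of H: -1.3028, 2.3028.
Eigenvalues have mixed signs, so H is indefinite -> x* is a saddle point.

saddle


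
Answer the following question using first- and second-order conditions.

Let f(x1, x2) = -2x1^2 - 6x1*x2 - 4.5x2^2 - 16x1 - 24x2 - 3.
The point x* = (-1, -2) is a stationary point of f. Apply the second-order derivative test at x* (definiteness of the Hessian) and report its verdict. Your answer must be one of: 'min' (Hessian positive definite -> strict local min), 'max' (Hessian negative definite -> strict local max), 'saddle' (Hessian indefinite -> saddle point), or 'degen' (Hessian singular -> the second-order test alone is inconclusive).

Compute the Hessian H = grad^2 f:
  H = [[-4, -6], [-6, -9]]
Verify stationarity: grad f(x*) = H x* + g = (0, 0).
Eigenvalues of H: -13, 0.
H has a zero eigenvalue (singular; negative semidefinite but not definite), so H is neither positive definite, negative definite, nor indefinite. The second-order test alone is inconclusive -> degen.
(Indeed, f is constant along the null direction of H through x*, so x* is not a strict local extremum.)

degen


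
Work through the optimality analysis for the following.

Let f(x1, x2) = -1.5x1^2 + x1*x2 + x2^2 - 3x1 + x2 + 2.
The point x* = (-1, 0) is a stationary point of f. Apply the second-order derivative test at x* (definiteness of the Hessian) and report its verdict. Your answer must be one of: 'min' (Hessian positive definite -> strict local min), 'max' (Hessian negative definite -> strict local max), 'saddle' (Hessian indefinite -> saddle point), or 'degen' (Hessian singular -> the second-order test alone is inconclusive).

Compute the Hessian H = grad^2 f:
  H = [[-3, 1], [1, 2]]
Verify stationarity: grad f(x*) = H x* + g = (0, 0).
Eigenvalues of H: -3.1926, 2.1926.
Eigenvalues have mixed signs, so H is indefinite -> x* is a saddle point.

saddle


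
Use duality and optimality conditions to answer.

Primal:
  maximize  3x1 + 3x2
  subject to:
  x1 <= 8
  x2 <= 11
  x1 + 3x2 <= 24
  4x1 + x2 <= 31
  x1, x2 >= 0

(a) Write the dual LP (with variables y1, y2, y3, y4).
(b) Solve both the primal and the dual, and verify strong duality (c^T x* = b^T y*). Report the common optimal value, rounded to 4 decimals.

The standard primal-dual pair for 'max c^T x s.t. A x <= b, x >= 0' is:
  Dual:  min b^T y  s.t.  A^T y >= c,  y >= 0.

So the dual LP is:
  minimize  8y1 + 11y2 + 24y3 + 31y4
  subject to:
    y1 + y3 + 4y4 >= 3
    y2 + 3y3 + y4 >= 3
    y1, y2, y3, y4 >= 0

Solving the primal: x* = (6.2727, 5.9091).
  primal value c^T x* = 36.5455.
Solving the dual: y* = (0, 0, 0.8182, 0.5455).
  dual value b^T y* = 36.5455.
Strong duality: c^T x* = b^T y*. Confirmed.

36.5455


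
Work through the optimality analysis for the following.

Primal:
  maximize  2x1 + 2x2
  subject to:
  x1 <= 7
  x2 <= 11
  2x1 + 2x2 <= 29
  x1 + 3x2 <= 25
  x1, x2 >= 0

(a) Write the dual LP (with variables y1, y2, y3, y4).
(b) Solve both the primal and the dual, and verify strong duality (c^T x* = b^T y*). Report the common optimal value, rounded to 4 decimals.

The standard primal-dual pair for 'max c^T x s.t. A x <= b, x >= 0' is:
  Dual:  min b^T y  s.t.  A^T y >= c,  y >= 0.

So the dual LP is:
  minimize  7y1 + 11y2 + 29y3 + 25y4
  subject to:
    y1 + 2y3 + y4 >= 2
    y2 + 2y3 + 3y4 >= 2
    y1, y2, y3, y4 >= 0

Solving the primal: x* = (7, 6).
  primal value c^T x* = 26.
Solving the dual: y* = (1.3333, 0, 0, 0.6667).
  dual value b^T y* = 26.
Strong duality: c^T x* = b^T y*. Confirmed.

26


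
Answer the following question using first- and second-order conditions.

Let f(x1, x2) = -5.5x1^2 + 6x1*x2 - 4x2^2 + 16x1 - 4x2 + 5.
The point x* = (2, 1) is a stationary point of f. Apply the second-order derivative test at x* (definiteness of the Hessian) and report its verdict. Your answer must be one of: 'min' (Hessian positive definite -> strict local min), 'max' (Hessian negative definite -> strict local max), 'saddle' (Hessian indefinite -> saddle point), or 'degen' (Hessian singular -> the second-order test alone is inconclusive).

Compute the Hessian H = grad^2 f:
  H = [[-11, 6], [6, -8]]
Verify stationarity: grad f(x*) = H x* + g = (0, 0).
Eigenvalues of H: -15.6847, -3.3153.
Both eigenvalues < 0, so H is negative definite -> x* is a strict local max.

max


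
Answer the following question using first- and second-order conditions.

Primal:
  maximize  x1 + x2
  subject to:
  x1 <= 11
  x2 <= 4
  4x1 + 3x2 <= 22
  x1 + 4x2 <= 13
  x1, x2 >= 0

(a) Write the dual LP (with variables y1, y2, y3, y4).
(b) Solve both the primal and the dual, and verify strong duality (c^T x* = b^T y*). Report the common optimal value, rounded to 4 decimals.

The standard primal-dual pair for 'max c^T x s.t. A x <= b, x >= 0' is:
  Dual:  min b^T y  s.t.  A^T y >= c,  y >= 0.

So the dual LP is:
  minimize  11y1 + 4y2 + 22y3 + 13y4
  subject to:
    y1 + 4y3 + y4 >= 1
    y2 + 3y3 + 4y4 >= 1
    y1, y2, y3, y4 >= 0

Solving the primal: x* = (3.7692, 2.3077).
  primal value c^T x* = 6.0769.
Solving the dual: y* = (0, 0, 0.2308, 0.0769).
  dual value b^T y* = 6.0769.
Strong duality: c^T x* = b^T y*. Confirmed.

6.0769


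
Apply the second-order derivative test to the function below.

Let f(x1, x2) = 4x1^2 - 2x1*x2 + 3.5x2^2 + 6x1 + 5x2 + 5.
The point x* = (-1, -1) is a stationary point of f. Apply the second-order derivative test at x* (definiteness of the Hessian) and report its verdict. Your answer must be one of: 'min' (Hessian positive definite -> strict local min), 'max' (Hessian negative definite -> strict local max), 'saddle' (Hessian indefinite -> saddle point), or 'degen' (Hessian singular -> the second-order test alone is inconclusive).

Compute the Hessian H = grad^2 f:
  H = [[8, -2], [-2, 7]]
Verify stationarity: grad f(x*) = H x* + g = (0, 0).
Eigenvalues of H: 5.4384, 9.5616.
Both eigenvalues > 0, so H is positive definite -> x* is a strict local min.

min


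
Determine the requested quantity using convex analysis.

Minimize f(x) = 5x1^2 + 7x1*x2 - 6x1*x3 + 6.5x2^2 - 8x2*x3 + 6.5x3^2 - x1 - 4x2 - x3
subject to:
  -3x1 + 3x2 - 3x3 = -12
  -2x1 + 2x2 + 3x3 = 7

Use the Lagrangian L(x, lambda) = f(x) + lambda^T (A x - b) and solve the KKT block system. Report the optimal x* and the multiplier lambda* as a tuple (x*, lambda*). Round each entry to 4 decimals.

Form the Lagrangian:
  L(x, lambda) = (1/2) x^T Q x + c^T x + lambda^T (A x - b)
Stationarity (grad_x L = 0): Q x + c + A^T lambda = 0.
Primal feasibility: A x = b.

This gives the KKT block system:
  [ Q   A^T ] [ x     ]   [-c ]
  [ A    0  ] [ lambda ] = [ b ]

Solving the linear system:
  x*      = (1.8108, 0.8108, 3)
  lambda* = (3.7099, -3.173)
  f(x*)   = 29.3378

x* = (1.8108, 0.8108, 3), lambda* = (3.7099, -3.173)


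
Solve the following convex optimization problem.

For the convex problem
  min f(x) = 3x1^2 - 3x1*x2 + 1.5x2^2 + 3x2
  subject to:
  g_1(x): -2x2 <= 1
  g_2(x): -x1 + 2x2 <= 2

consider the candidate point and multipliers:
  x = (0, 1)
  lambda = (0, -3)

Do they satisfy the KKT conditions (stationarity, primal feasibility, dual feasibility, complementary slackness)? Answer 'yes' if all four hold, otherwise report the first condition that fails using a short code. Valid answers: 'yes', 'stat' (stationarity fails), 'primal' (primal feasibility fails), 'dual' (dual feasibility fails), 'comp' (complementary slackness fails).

Gradient of f: grad f(x) = Q x + c = (-3, 6)
Constraint values g_i(x) = a_i^T x - b_i:
  g_1((0, 1)) = -3
  g_2((0, 1)) = 0
Stationarity residual: grad f(x) + sum_i lambda_i a_i = (0, 0)
  -> stationarity OK
Primal feasibility (all g_i <= 0): OK
Dual feasibility (all lambda_i >= 0): FAILS
Complementary slackness (lambda_i * g_i(x) = 0 for all i): OK

Verdict: the first failing condition is dual_feasibility -> dual.

dual


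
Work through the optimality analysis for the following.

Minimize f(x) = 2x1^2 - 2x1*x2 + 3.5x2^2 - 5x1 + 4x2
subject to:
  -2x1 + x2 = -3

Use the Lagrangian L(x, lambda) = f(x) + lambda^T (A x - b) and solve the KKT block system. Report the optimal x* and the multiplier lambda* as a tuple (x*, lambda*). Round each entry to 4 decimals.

Form the Lagrangian:
  L(x, lambda) = (1/2) x^T Q x + c^T x + lambda^T (A x - b)
Stationarity (grad_x L = 0): Q x + c + A^T lambda = 0.
Primal feasibility: A x = b.

This gives the KKT block system:
  [ Q   A^T ] [ x     ]   [-c ]
  [ A    0  ] [ lambda ] = [ b ]

Solving the linear system:
  x*      = (1.375, -0.25)
  lambda* = (0.5)
  f(x*)   = -3.1875

x* = (1.375, -0.25), lambda* = (0.5)


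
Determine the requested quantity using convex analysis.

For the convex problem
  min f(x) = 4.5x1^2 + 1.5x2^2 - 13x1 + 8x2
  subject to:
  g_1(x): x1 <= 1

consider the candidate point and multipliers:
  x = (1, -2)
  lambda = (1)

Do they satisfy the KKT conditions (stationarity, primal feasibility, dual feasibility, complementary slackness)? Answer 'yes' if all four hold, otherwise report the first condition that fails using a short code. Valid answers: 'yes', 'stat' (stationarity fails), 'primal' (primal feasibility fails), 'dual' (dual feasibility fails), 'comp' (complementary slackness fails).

Gradient of f: grad f(x) = Q x + c = (-4, 2)
Constraint values g_i(x) = a_i^T x - b_i:
  g_1((1, -2)) = 0
Stationarity residual: grad f(x) + sum_i lambda_i a_i = (-3, 2)
  -> stationarity FAILS
Primal feasibility (all g_i <= 0): OK
Dual feasibility (all lambda_i >= 0): OK
Complementary slackness (lambda_i * g_i(x) = 0 for all i): OK

Verdict: the first failing condition is stationarity -> stat.

stat


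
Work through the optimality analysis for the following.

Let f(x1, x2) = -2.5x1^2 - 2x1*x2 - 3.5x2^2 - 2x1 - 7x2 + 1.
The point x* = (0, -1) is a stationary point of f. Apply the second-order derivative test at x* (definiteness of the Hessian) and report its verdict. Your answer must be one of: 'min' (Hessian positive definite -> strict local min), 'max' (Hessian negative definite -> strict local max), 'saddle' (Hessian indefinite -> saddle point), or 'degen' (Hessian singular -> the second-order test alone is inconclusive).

Compute the Hessian H = grad^2 f:
  H = [[-5, -2], [-2, -7]]
Verify stationarity: grad f(x*) = H x* + g = (0, 0).
Eigenvalues of H: -8.2361, -3.7639.
Both eigenvalues < 0, so H is negative definite -> x* is a strict local max.

max


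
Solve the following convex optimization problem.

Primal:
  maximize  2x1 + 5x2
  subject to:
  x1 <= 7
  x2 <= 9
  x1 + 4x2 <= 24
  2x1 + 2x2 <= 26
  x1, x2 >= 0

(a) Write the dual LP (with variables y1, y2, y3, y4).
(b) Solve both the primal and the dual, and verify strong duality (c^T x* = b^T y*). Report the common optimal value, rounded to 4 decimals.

The standard primal-dual pair for 'max c^T x s.t. A x <= b, x >= 0' is:
  Dual:  min b^T y  s.t.  A^T y >= c,  y >= 0.

So the dual LP is:
  minimize  7y1 + 9y2 + 24y3 + 26y4
  subject to:
    y1 + y3 + 2y4 >= 2
    y2 + 4y3 + 2y4 >= 5
    y1, y2, y3, y4 >= 0

Solving the primal: x* = (7, 4.25).
  primal value c^T x* = 35.25.
Solving the dual: y* = (0.75, 0, 1.25, 0).
  dual value b^T y* = 35.25.
Strong duality: c^T x* = b^T y*. Confirmed.

35.25


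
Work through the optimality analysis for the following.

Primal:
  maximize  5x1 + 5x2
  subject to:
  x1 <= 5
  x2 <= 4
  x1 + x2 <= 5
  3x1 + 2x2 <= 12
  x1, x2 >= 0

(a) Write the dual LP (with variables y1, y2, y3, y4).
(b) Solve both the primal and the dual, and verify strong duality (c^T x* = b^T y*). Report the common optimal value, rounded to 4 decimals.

The standard primal-dual pair for 'max c^T x s.t. A x <= b, x >= 0' is:
  Dual:  min b^T y  s.t.  A^T y >= c,  y >= 0.

So the dual LP is:
  minimize  5y1 + 4y2 + 5y3 + 12y4
  subject to:
    y1 + y3 + 3y4 >= 5
    y2 + y3 + 2y4 >= 5
    y1, y2, y3, y4 >= 0

Solving the primal: x* = (2, 3).
  primal value c^T x* = 25.
Solving the dual: y* = (0, 0, 5, 0).
  dual value b^T y* = 25.
Strong duality: c^T x* = b^T y*. Confirmed.

25


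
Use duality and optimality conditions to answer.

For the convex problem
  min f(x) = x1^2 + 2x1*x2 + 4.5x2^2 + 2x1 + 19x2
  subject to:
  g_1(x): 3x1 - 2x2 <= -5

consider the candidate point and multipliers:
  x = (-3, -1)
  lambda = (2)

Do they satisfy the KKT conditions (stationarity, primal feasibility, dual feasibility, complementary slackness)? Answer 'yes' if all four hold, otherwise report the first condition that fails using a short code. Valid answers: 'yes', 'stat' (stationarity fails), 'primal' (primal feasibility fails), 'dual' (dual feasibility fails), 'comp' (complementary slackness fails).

Gradient of f: grad f(x) = Q x + c = (-6, 4)
Constraint values g_i(x) = a_i^T x - b_i:
  g_1((-3, -1)) = -2
Stationarity residual: grad f(x) + sum_i lambda_i a_i = (0, 0)
  -> stationarity OK
Primal feasibility (all g_i <= 0): OK
Dual feasibility (all lambda_i >= 0): OK
Complementary slackness (lambda_i * g_i(x) = 0 for all i): FAILS

Verdict: the first failing condition is complementary_slackness -> comp.

comp


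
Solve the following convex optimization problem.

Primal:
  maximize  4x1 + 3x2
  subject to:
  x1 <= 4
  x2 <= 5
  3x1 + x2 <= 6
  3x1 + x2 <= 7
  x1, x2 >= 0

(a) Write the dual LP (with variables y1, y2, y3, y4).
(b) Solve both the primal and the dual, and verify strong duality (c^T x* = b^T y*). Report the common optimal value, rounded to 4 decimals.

The standard primal-dual pair for 'max c^T x s.t. A x <= b, x >= 0' is:
  Dual:  min b^T y  s.t.  A^T y >= c,  y >= 0.

So the dual LP is:
  minimize  4y1 + 5y2 + 6y3 + 7y4
  subject to:
    y1 + 3y3 + 3y4 >= 4
    y2 + y3 + y4 >= 3
    y1, y2, y3, y4 >= 0

Solving the primal: x* = (0.3333, 5).
  primal value c^T x* = 16.3333.
Solving the dual: y* = (0, 1.6667, 1.3333, 0).
  dual value b^T y* = 16.3333.
Strong duality: c^T x* = b^T y*. Confirmed.

16.3333


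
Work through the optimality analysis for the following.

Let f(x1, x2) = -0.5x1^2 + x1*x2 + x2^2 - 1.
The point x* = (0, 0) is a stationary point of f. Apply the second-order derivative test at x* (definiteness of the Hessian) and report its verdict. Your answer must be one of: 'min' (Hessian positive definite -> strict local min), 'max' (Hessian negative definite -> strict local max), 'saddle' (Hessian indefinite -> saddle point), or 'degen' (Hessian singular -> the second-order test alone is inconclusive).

Compute the Hessian H = grad^2 f:
  H = [[-1, 1], [1, 2]]
Verify stationarity: grad f(x*) = H x* + g = (0, 0).
Eigenvalues of H: -1.3028, 2.3028.
Eigenvalues have mixed signs, so H is indefinite -> x* is a saddle point.

saddle


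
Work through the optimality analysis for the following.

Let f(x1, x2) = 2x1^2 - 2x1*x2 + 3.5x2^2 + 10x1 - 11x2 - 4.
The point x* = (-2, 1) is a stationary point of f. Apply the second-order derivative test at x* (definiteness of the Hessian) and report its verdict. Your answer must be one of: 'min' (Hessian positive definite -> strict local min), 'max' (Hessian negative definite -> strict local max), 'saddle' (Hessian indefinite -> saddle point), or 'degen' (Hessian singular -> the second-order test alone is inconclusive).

Compute the Hessian H = grad^2 f:
  H = [[4, -2], [-2, 7]]
Verify stationarity: grad f(x*) = H x* + g = (0, 0).
Eigenvalues of H: 3, 8.
Both eigenvalues > 0, so H is positive definite -> x* is a strict local min.

min


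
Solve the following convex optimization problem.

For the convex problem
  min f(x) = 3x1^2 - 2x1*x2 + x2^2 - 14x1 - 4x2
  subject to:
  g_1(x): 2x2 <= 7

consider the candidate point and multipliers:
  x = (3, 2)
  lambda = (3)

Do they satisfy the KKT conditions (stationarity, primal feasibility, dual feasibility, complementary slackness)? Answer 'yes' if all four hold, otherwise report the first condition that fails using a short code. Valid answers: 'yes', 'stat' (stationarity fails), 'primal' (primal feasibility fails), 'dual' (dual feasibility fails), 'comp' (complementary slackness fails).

Gradient of f: grad f(x) = Q x + c = (0, -6)
Constraint values g_i(x) = a_i^T x - b_i:
  g_1((3, 2)) = -3
Stationarity residual: grad f(x) + sum_i lambda_i a_i = (0, 0)
  -> stationarity OK
Primal feasibility (all g_i <= 0): OK
Dual feasibility (all lambda_i >= 0): OK
Complementary slackness (lambda_i * g_i(x) = 0 for all i): FAILS

Verdict: the first failing condition is complementary_slackness -> comp.

comp


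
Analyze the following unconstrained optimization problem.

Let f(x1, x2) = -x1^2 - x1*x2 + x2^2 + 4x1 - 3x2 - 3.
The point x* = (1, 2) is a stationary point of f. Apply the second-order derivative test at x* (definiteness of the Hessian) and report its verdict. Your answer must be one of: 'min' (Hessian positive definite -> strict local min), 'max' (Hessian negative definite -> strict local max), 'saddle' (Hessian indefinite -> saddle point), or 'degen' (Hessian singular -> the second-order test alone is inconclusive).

Compute the Hessian H = grad^2 f:
  H = [[-2, -1], [-1, 2]]
Verify stationarity: grad f(x*) = H x* + g = (0, 0).
Eigenvalues of H: -2.2361, 2.2361.
Eigenvalues have mixed signs, so H is indefinite -> x* is a saddle point.

saddle


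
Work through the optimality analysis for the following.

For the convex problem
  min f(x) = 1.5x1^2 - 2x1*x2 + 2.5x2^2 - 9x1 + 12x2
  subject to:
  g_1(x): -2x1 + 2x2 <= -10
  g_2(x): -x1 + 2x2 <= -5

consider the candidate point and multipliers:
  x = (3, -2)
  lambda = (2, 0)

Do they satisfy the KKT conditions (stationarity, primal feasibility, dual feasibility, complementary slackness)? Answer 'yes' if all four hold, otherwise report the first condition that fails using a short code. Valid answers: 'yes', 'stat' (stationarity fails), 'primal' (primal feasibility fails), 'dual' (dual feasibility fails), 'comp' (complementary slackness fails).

Gradient of f: grad f(x) = Q x + c = (4, -4)
Constraint values g_i(x) = a_i^T x - b_i:
  g_1((3, -2)) = 0
  g_2((3, -2)) = -2
Stationarity residual: grad f(x) + sum_i lambda_i a_i = (0, 0)
  -> stationarity OK
Primal feasibility (all g_i <= 0): OK
Dual feasibility (all lambda_i >= 0): OK
Complementary slackness (lambda_i * g_i(x) = 0 for all i): OK

Verdict: yes, KKT holds.

yes
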